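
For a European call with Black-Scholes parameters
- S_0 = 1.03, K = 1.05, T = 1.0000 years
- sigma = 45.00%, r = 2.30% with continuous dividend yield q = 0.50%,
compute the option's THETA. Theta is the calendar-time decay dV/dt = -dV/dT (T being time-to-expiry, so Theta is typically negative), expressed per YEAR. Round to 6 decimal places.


d1 = 0.2222636402; d2 = -0.2277363598
phi(d1) = 0.3892088865; exp(-qT) = 0.9950124792; exp(-rT) = 0.9772624838
Theta = -S*exp(-qT)*phi(d1)*sigma/(2*sqrt(T)) - r*K*exp(-rT)*N(d2) + q*S*exp(-qT)*N(d1)
N(d1) = 0.5879456724; N(d2) = 0.4099256020; sqrt(T) = 1.0000000000
Term 1 = -1.0300 * 0.9950124792 * 0.3892088865 * 0.4500 / (2 * 1.0000000000) = -0.0897492893
Term 2 = -0.0230 * 1.0500 * 0.9772624838 * 0.4099256020 = -0.0096746086
Term 3 = 0.0050 * 1.0300 * 0.9950124792 * 0.5879456724 = 0.0030128184
Theta = -0.0897492893 + (-0.0096746086) + (0.0030128184) = -0.096411

Answer: Theta = -0.096411


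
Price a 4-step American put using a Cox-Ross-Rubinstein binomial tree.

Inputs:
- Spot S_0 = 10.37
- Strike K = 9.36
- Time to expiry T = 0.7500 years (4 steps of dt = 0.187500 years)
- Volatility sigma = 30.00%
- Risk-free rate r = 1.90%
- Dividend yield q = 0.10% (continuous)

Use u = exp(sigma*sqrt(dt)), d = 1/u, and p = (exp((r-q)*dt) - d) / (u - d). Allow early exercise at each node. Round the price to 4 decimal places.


Answer: Price = V(0,0) = 0.5955

Derivation:
dt = T/N = 0.187500
u = exp(sigma*sqrt(dt)) = 1.138719; d = 1/u = 0.878180
p = (exp((r-q)*dt) - d) / (u - d) = 0.480545
Discount per step: exp(-r*dt) = 0.996444
Stock lattice S(k, i) with i counting down-moves:
  k=0: S(0,0) = 10.3700
  k=1: S(1,0) = 11.8085; S(1,1) = 9.1067
  k=2: S(2,0) = 13.4466; S(2,1) = 10.3700; S(2,2) = 7.9973
  k=3: S(3,0) = 15.3119; S(3,1) = 11.8085; S(3,2) = 9.1067; S(3,3) = 7.0231
  k=4: S(4,0) = 17.4359; S(4,1) = 13.4466; S(4,2) = 10.3700; S(4,3) = 7.9973; S(4,4) = 6.1676
Terminal payoffs V(N, i) = max(K - S_T, 0):
  V(4,0) = 0.000000; V(4,1) = 0.000000; V(4,2) = 0.000000; V(4,3) = 1.362657; V(4,4) = 3.192449
Backward induction: V(k, i) = exp(-r*dt) * [p * V(k+1, i) + (1-p) * V(k+1, i+1)]; then take max(V_cont, immediate exercise) for American.
  V(3,0) = exp(-r*dt) * [p*0.000000 + (1-p)*0.000000] = 0.000000; exercise = 0.000000; V(3,0) = max -> 0.000000
  V(3,1) = exp(-r*dt) * [p*0.000000 + (1-p)*0.000000] = 0.000000; exercise = 0.000000; V(3,1) = max -> 0.000000
  V(3,2) = exp(-r*dt) * [p*0.000000 + (1-p)*1.362657] = 0.705321; exercise = 0.253274; V(3,2) = max -> 0.705321
  V(3,3) = exp(-r*dt) * [p*1.362657 + (1-p)*3.192449] = 2.304925; exercise = 2.336894; V(3,3) = max -> 2.336894
  V(2,0) = exp(-r*dt) * [p*0.000000 + (1-p)*0.000000] = 0.000000; exercise = 0.000000; V(2,0) = max -> 0.000000
  V(2,1) = exp(-r*dt) * [p*0.000000 + (1-p)*0.705321] = 0.365079; exercise = 0.000000; V(2,1) = max -> 0.365079
  V(2,2) = exp(-r*dt) * [p*0.705321 + (1-p)*2.336894] = 1.547327; exercise = 1.362657; V(2,2) = max -> 1.547327
  V(1,0) = exp(-r*dt) * [p*0.000000 + (1-p)*0.365079] = 0.188968; exercise = 0.000000; V(1,0) = max -> 0.188968
  V(1,1) = exp(-r*dt) * [p*0.365079 + (1-p)*1.547327] = 0.975721; exercise = 0.253274; V(1,1) = max -> 0.975721
  V(0,0) = exp(-r*dt) * [p*0.188968 + (1-p)*0.975721] = 0.595525; exercise = 0.000000; V(0,0) = max -> 0.595525


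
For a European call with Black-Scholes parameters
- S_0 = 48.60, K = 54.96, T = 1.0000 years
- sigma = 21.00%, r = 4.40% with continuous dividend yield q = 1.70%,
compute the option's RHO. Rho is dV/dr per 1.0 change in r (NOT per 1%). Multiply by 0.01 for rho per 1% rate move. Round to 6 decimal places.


Answer: Rho = 15.096550

Derivation:
d1 = -0.3520577000; d2 = -0.5620577000
phi(d1) = 0.3749694041; exp(-qT) = 0.9831436846; exp(-rT) = 0.9569539575
N(d2) = 0.2870383536
Rho = K*T*exp(-rT)*N(d2) = 54.9600 * 1.0000 * 0.9569539575 * 0.2870383536 = 15.096550


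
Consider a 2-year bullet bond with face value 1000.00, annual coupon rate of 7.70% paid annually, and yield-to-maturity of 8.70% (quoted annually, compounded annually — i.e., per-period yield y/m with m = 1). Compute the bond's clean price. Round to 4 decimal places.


Coupon per period c = face * coupon_rate / m = 77.000000
Periods per year m = 1; per-period yield y/m = 0.087000
Number of cashflows N = 2
Cashflows (t years, CF_t, discount factor 1/(1+y/m)^(m*t), PV):
  t = 1.0000: CF_t = 77.000000, DF = 0.919963, PV = 70.837167
  t = 2.0000: CF_t = 1077.000000, DF = 0.846332, PV = 911.499879
Price P = sum_t PV_t = 982.337045

Answer: Price = 982.3370


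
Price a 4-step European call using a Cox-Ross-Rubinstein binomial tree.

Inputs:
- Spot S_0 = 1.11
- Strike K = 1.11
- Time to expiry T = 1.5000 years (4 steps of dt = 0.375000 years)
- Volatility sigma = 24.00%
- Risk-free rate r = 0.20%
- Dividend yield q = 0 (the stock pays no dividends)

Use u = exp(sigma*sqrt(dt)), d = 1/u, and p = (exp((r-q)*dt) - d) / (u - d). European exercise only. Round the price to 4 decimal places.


Answer: Price = V(0,0) = 0.1234

Derivation:
dt = T/N = 0.375000
u = exp(sigma*sqrt(dt)) = 1.158319; d = 1/u = 0.863320
p = (exp((r-q)*dt) - d) / (u - d) = 0.465867
Discount per step: exp(-r*dt) = 0.999250
Stock lattice S(k, i) with i counting down-moves:
  k=0: S(0,0) = 1.1100
  k=1: S(1,0) = 1.2857; S(1,1) = 0.9583
  k=2: S(2,0) = 1.4893; S(2,1) = 1.1100; S(2,2) = 0.8273
  k=3: S(3,0) = 1.7251; S(3,1) = 1.2857; S(3,2) = 0.9583; S(3,3) = 0.7142
  k=4: S(4,0) = 1.9982; S(4,1) = 1.4893; S(4,2) = 1.1100; S(4,3) = 0.8273; S(4,4) = 0.6166
Terminal payoffs V(N, i) = max(S_T - K, 0):
  V(4,0) = 0.888182; V(4,1) = 0.379289; V(4,2) = 0.000000; V(4,3) = 0.000000; V(4,4) = 0.000000
Backward induction: V(k, i) = exp(-r*dt) * [p * V(k+1, i) + (1-p) * V(k+1, i+1)].
  V(3,0) = exp(-r*dt) * [p*0.888182 + (1-p)*0.379289] = 0.615903
  V(3,1) = exp(-r*dt) * [p*0.379289 + (1-p)*0.000000] = 0.176566
  V(3,2) = exp(-r*dt) * [p*0.000000 + (1-p)*0.000000] = 0.000000
  V(3,3) = exp(-r*dt) * [p*0.000000 + (1-p)*0.000000] = 0.000000
  V(2,0) = exp(-r*dt) * [p*0.615903 + (1-p)*0.176566] = 0.380953
  V(2,1) = exp(-r*dt) * [p*0.176566 + (1-p)*0.000000] = 0.082194
  V(2,2) = exp(-r*dt) * [p*0.000000 + (1-p)*0.000000] = 0.000000
  V(1,0) = exp(-r*dt) * [p*0.380953 + (1-p)*0.082194] = 0.221210
  V(1,1) = exp(-r*dt) * [p*0.082194 + (1-p)*0.000000] = 0.038263
  V(0,0) = exp(-r*dt) * [p*0.221210 + (1-p)*0.038263] = 0.123399


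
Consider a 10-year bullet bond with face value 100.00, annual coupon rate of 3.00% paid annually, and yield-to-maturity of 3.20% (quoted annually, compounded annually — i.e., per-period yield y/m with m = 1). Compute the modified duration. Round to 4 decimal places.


Answer: Modified duration = 8.5016

Derivation:
Coupon per period c = face * coupon_rate / m = 3.000000
Periods per year m = 1; per-period yield y/m = 0.032000
Number of cashflows N = 10
Cashflows (t years, CF_t, discount factor 1/(1+y/m)^(m*t), PV):
  t = 1.0000: CF_t = 3.000000, DF = 0.968992, PV = 2.906977
  t = 2.0000: CF_t = 3.000000, DF = 0.938946, PV = 2.816838
  t = 3.0000: CF_t = 3.000000, DF = 0.909831, PV = 2.729494
  t = 4.0000: CF_t = 3.000000, DF = 0.881620, PV = 2.644859
  t = 5.0000: CF_t = 3.000000, DF = 0.854283, PV = 2.562848
  t = 6.0000: CF_t = 3.000000, DF = 0.827793, PV = 2.483379
  t = 7.0000: CF_t = 3.000000, DF = 0.802125, PV = 2.406375
  t = 8.0000: CF_t = 3.000000, DF = 0.777253, PV = 2.331759
  t = 9.0000: CF_t = 3.000000, DF = 0.753152, PV = 2.259456
  t = 10.0000: CF_t = 103.000000, DF = 0.729799, PV = 75.169256
Price P = sum_t PV_t = 98.311241
First compute Macaulay numerator sum_t t * PV_t:
  t * PV_t at t = 1.0000: 2.906977
  t * PV_t at t = 2.0000: 5.633676
  t * PV_t at t = 3.0000: 8.188482
  t * PV_t at t = 4.0000: 10.579435
  t * PV_t at t = 5.0000: 12.814238
  t * PV_t at t = 6.0000: 14.900276
  t * PV_t at t = 7.0000: 16.844628
  t * PV_t at t = 8.0000: 18.654073
  t * PV_t at t = 9.0000: 20.335108
  t * PV_t at t = 10.0000: 751.692560
Macaulay duration D = 862.549452 / 98.311241 = 8.773660
Modified duration = D / (1 + y/m) = 8.773660 / (1 + 0.032000) = 8.501609


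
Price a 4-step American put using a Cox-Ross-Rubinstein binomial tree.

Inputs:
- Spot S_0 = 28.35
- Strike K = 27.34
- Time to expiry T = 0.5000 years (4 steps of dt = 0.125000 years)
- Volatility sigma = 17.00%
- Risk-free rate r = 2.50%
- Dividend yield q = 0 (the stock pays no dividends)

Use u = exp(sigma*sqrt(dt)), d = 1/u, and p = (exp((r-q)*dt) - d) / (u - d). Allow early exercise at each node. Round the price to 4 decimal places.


Answer: Price = V(0,0) = 0.8145

Derivation:
dt = T/N = 0.125000
u = exp(sigma*sqrt(dt)) = 1.061947; d = 1/u = 0.941667
p = (exp((r-q)*dt) - d) / (u - d) = 0.511000
Discount per step: exp(-r*dt) = 0.996880
Stock lattice S(k, i) with i counting down-moves:
  k=0: S(0,0) = 28.3500
  k=1: S(1,0) = 30.1062; S(1,1) = 26.6962
  k=2: S(2,0) = 31.9712; S(2,1) = 28.3500; S(2,2) = 25.1390
  k=3: S(3,0) = 33.9517; S(3,1) = 30.1062; S(3,2) = 26.6962; S(3,3) = 23.6725
  k=4: S(4,0) = 36.0549; S(4,1) = 31.9712; S(4,2) = 28.3500; S(4,3) = 25.1390; S(4,4) = 22.2916
Terminal payoffs V(N, i) = max(K - S_T, 0):
  V(4,0) = 0.000000; V(4,1) = 0.000000; V(4,2) = 0.000000; V(4,3) = 2.201039; V(4,4) = 5.048382
Backward induction: V(k, i) = exp(-r*dt) * [p * V(k+1, i) + (1-p) * V(k+1, i+1)]; then take max(V_cont, immediate exercise) for American.
  V(3,0) = exp(-r*dt) * [p*0.000000 + (1-p)*0.000000] = 0.000000; exercise = 0.000000; V(3,0) = max -> 0.000000
  V(3,1) = exp(-r*dt) * [p*0.000000 + (1-p)*0.000000] = 0.000000; exercise = 0.000000; V(3,1) = max -> 0.000000
  V(3,2) = exp(-r*dt) * [p*0.000000 + (1-p)*2.201039] = 1.072950; exercise = 0.643754; V(3,2) = max -> 1.072950
  V(3,3) = exp(-r*dt) * [p*2.201039 + (1-p)*5.048382] = 3.582178; exercise = 3.667482; V(3,3) = max -> 3.667482
  V(2,0) = exp(-r*dt) * [p*0.000000 + (1-p)*0.000000] = 0.000000; exercise = 0.000000; V(2,0) = max -> 0.000000
  V(2,1) = exp(-r*dt) * [p*0.000000 + (1-p)*1.072950] = 0.523035; exercise = 0.000000; V(2,1) = max -> 0.523035
  V(2,2) = exp(-r*dt) * [p*1.072950 + (1-p)*3.667482] = 2.334369; exercise = 2.201039; V(2,2) = max -> 2.334369
  V(1,0) = exp(-r*dt) * [p*0.000000 + (1-p)*0.523035] = 0.254966; exercise = 0.000000; V(1,0) = max -> 0.254966
  V(1,1) = exp(-r*dt) * [p*0.523035 + (1-p)*2.334369] = 1.404382; exercise = 0.643754; V(1,1) = max -> 1.404382
  V(0,0) = exp(-r*dt) * [p*0.254966 + (1-p)*1.404382] = 0.814481; exercise = 0.000000; V(0,0) = max -> 0.814481


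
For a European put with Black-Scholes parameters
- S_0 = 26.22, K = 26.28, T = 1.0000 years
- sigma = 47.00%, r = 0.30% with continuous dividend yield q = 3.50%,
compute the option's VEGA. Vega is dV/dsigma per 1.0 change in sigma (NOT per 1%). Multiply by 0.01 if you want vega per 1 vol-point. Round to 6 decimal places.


Answer: Vega = 9.968734

Derivation:
d1 = 0.1620516696; d2 = -0.3079483304
phi(d1) = 0.3937382601; exp(-qT) = 0.9656054163; exp(-rT) = 0.9970044955
Vega = S * exp(-qT) * phi(d1) * sqrt(T) = 26.2200 * 0.9656054163 * 0.3937382601 * 1.0000000000 = 9.968734


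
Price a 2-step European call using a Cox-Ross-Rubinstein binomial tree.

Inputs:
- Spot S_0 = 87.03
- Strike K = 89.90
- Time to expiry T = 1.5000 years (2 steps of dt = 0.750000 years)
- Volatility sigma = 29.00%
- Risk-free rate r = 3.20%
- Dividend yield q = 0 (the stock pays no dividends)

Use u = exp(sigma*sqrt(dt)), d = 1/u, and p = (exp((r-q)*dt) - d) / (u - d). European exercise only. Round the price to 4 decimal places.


Answer: Price = V(0,0) = 12.1081

Derivation:
dt = T/N = 0.750000
u = exp(sigma*sqrt(dt)) = 1.285500; d = 1/u = 0.777908
p = (exp((r-q)*dt) - d) / (u - d) = 0.485395
Discount per step: exp(-r*dt) = 0.976286
Stock lattice S(k, i) with i counting down-moves:
  k=0: S(0,0) = 87.0300
  k=1: S(1,0) = 111.8770; S(1,1) = 67.7013
  k=2: S(2,0) = 143.8179; S(2,1) = 87.0300; S(2,2) = 52.6654
Terminal payoffs V(N, i) = max(S_T - K, 0):
  V(2,0) = 53.917858; V(2,1) = 0.000000; V(2,2) = 0.000000
Backward induction: V(k, i) = exp(-r*dt) * [p * V(k+1, i) + (1-p) * V(k+1, i+1)].
  V(1,0) = exp(-r*dt) * [p*53.917858 + (1-p)*0.000000] = 25.550829
  V(1,1) = exp(-r*dt) * [p*0.000000 + (1-p)*0.000000] = 0.000000
  V(0,0) = exp(-r*dt) * [p*25.550829 + (1-p)*0.000000] = 12.108138


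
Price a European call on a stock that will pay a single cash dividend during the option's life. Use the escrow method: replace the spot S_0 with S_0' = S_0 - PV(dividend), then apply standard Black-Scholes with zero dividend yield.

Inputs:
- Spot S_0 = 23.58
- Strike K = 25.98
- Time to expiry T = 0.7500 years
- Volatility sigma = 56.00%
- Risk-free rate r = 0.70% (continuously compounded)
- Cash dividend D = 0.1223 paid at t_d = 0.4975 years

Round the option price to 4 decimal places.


Answer: Price = 3.6221

Derivation:
PV(D) = D * exp(-r * t_d) = 0.1223 * 0.99652356 = 0.12187483
S_0' = S_0 - PV(D) = 23.5800 - 0.12187483 = 23.45812517
d1 = (ln(S_0'/K) + (r + sigma^2/2)*T) / (sigma*sqrt(T)) = 0.04276498
d2 = d1 - sigma*sqrt(T) = -0.44220925
exp(-rT) = 0.99476376
N(d1) = 0.51705556; N(d2) = 0.32916890
C = S_0' * N(d1) - K * exp(-rT) * N(d2) = 23.45812517 * 0.51705556 - 25.9800 * 0.99476376 * 0.32916890 = 3.6221


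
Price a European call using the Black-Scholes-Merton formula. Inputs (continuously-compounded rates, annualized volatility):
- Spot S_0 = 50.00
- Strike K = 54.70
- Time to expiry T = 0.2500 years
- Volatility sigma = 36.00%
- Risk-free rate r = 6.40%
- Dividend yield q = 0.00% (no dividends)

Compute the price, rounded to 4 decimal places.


Answer: Price = 2.1151

Derivation:
d1 = (ln(S/K) + (r - q + 0.5*sigma^2) * T) / (sigma * sqrt(T)) = -0.32022613
d2 = d1 - sigma * sqrt(T) = -0.50022613
exp(-rT) = 0.98412732; exp(-qT) = 1.00000000
C = S_0 * exp(-qT) * N(d1) - K * exp(-rT) * N(d2)
N(d1) = 0.37439846; N(d2) = 0.30845793
C = 50.0000 * 1.00000000 * 0.37439846 - 54.7000 * 0.98412732 * 0.30845793 = 2.1151


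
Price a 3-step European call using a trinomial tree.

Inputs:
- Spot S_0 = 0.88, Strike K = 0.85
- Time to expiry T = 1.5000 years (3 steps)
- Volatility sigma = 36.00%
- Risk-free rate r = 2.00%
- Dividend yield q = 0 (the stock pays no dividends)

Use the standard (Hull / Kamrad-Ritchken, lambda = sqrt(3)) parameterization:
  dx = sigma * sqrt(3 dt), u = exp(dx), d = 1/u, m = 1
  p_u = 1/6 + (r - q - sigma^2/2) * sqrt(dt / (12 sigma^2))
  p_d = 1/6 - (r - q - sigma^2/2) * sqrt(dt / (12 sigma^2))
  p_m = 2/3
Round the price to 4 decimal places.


Answer: Price = V(0,0) = 0.1683

Derivation:
dt = T/N = 0.500000; dx = sigma*sqrt(3*dt) = 0.440908
u = exp(dx) = 1.554118; d = 1/u = 0.643452
p_u = 0.141265, p_m = 0.666667, p_d = 0.192069
Discount per step: exp(-r*dt) = 0.990050
Stock lattice S(k, j) with j the centered position index:
  k=0: S(0,+0) = 0.8800
  k=1: S(1,-1) = 0.5662; S(1,+0) = 0.8800; S(1,+1) = 1.3676
  k=2: S(2,-2) = 0.3643; S(2,-1) = 0.5662; S(2,+0) = 0.8800; S(2,+1) = 1.3676; S(2,+2) = 2.1254
  k=3: S(3,-3) = 0.2344; S(3,-2) = 0.3643; S(3,-1) = 0.5662; S(3,+0) = 0.8800; S(3,+1) = 1.3676; S(3,+2) = 2.1254; S(3,+3) = 3.3032
Terminal payoffs V(N, j) = max(S_T - K, 0):
  V(3,-3) = 0.000000; V(3,-2) = 0.000000; V(3,-1) = 0.000000; V(3,+0) = 0.030000; V(3,+1) = 0.517624; V(3,+2) = 1.275449; V(3,+3) = 2.453198
Backward induction: V(k, j) = exp(-r*dt) * [p_u * V(k+1, j+1) + p_m * V(k+1, j) + p_d * V(k+1, j-1)]
  V(2,-2) = exp(-r*dt) * [p_u*0.000000 + p_m*0.000000 + p_d*0.000000] = 0.000000
  V(2,-1) = exp(-r*dt) * [p_u*0.030000 + p_m*0.000000 + p_d*0.000000] = 0.004196
  V(2,+0) = exp(-r*dt) * [p_u*0.517624 + p_m*0.030000 + p_d*0.000000] = 0.092195
  V(2,+1) = exp(-r*dt) * [p_u*1.275449 + p_m*0.517624 + p_d*0.030000] = 0.525737
  V(2,+2) = exp(-r*dt) * [p_u*2.453198 + p_m*1.275449 + p_d*0.517624] = 1.283370
  V(1,-1) = exp(-r*dt) * [p_u*0.092195 + p_m*0.004196 + p_d*0.000000] = 0.015664
  V(1,+0) = exp(-r*dt) * [p_u*0.525737 + p_m*0.092195 + p_d*0.004196] = 0.135179
  V(1,+1) = exp(-r*dt) * [p_u*1.283370 + p_m*0.525737 + p_d*0.092195] = 0.544026
  V(0,+0) = exp(-r*dt) * [p_u*0.544026 + p_m*0.135179 + p_d*0.015664] = 0.168288


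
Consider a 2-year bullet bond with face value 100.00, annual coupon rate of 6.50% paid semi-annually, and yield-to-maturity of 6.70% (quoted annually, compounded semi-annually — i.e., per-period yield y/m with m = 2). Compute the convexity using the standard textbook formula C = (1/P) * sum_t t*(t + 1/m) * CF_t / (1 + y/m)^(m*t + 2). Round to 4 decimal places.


Coupon per period c = face * coupon_rate / m = 3.250000
Periods per year m = 2; per-period yield y/m = 0.033500
Number of cashflows N = 4
Cashflows (t years, CF_t, discount factor 1/(1+y/m)^(m*t), PV):
  t = 0.5000: CF_t = 3.250000, DF = 0.967586, PV = 3.144654
  t = 1.0000: CF_t = 3.250000, DF = 0.936222, PV = 3.042723
  t = 1.5000: CF_t = 3.250000, DF = 0.905876, PV = 2.944096
  t = 2.0000: CF_t = 103.250000, DF = 0.876512, PV = 90.499908
Price P = sum_t PV_t = 99.631380
Convexity numerator sum_t t*(t + 1/m) * CF_t / (1+y/m)^(m*t + 2):
  t = 0.5000: term = 1.472048
  t = 1.0000: term = 4.272998
  t = 1.5000: term = 8.268985
  t = 2.0000: term = 423.640214
Convexity = (1/P) * sum = 437.654245 / 99.631380 = 4.392735

Answer: Convexity = 4.3927


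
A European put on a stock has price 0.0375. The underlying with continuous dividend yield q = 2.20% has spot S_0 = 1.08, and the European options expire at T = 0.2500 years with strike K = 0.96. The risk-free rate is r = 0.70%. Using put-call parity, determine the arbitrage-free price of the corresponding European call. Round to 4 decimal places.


Answer: Call price = 0.1533

Derivation:
Put-call parity: C - P = S_0 * exp(-qT) - K * exp(-rT).
S_0 * exp(-qT) = 1.0800 * 0.99451510 = 1.07407631
K * exp(-rT) = 0.9600 * 0.99825153 = 0.95832147
C = P + S*exp(-qT) - K*exp(-rT)
C = 0.0375 + 1.07407631 - 0.95832147 = 0.1533


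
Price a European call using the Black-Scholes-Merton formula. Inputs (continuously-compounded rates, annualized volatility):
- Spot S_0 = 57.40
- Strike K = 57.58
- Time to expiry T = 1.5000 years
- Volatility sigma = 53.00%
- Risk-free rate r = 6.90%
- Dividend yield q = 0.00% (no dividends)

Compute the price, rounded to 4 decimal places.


Answer: Price = 16.8107

Derivation:
d1 = (ln(S/K) + (r - q + 0.5*sigma^2) * T) / (sigma * sqrt(T)) = 0.47918184
d2 = d1 - sigma * sqrt(T) = -0.16993294
exp(-rT) = 0.90167602; exp(-qT) = 1.00000000
C = S_0 * exp(-qT) * N(d1) - K * exp(-rT) * N(d2)
N(d1) = 0.68409537; N(d2) = 0.43253144
C = 57.4000 * 1.00000000 * 0.68409537 - 57.5800 * 0.90167602 * 0.43253144 = 16.8107


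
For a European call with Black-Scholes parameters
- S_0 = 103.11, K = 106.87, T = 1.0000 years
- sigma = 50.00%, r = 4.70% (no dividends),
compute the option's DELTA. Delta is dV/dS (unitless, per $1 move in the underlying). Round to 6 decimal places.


Answer: Delta = 0.607330

Derivation:
d1 = 0.2723664740; d2 = -0.2276335260
phi(d1) = 0.3844158840; exp(-qT) = 1.0000000000; exp(-rT) = 0.9540873976
N(d1) = 0.6073298758
Delta = exp(-qT) * N(d1) = 1.0000000000 * 0.6073298758 = 0.607330


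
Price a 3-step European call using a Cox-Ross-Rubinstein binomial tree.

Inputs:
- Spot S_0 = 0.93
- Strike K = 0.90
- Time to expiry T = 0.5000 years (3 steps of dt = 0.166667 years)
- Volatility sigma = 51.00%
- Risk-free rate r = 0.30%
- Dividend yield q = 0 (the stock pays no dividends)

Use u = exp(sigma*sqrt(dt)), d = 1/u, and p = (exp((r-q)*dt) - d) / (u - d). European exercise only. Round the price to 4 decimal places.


dt = T/N = 0.166667
u = exp(sigma*sqrt(dt)) = 1.231468; d = 1/u = 0.812039
p = (exp((r-q)*dt) - d) / (u - d) = 0.449328
Discount per step: exp(-r*dt) = 0.999500
Stock lattice S(k, i) with i counting down-moves:
  k=0: S(0,0) = 0.9300
  k=1: S(1,0) = 1.1453; S(1,1) = 0.7552
  k=2: S(2,0) = 1.4104; S(2,1) = 0.9300; S(2,2) = 0.6132
  k=3: S(3,0) = 1.7368; S(3,1) = 1.1453; S(3,2) = 0.7552; S(3,3) = 0.4980
Terminal payoffs V(N, i) = max(S_T - K, 0):
  V(3,0) = 0.836808; V(3,1) = 0.245265; V(3,2) = 0.000000; V(3,3) = 0.000000
Backward induction: V(k, i) = exp(-r*dt) * [p * V(k+1, i) + (1-p) * V(k+1, i+1)].
  V(2,0) = exp(-r*dt) * [p*0.836808 + (1-p)*0.245265] = 0.510806
  V(2,1) = exp(-r*dt) * [p*0.245265 + (1-p)*0.000000] = 0.110149
  V(2,2) = exp(-r*dt) * [p*0.000000 + (1-p)*0.000000] = 0.000000
  V(1,0) = exp(-r*dt) * [p*0.510806 + (1-p)*0.110149] = 0.290031
  V(1,1) = exp(-r*dt) * [p*0.110149 + (1-p)*0.000000] = 0.049468
  V(0,0) = exp(-r*dt) * [p*0.290031 + (1-p)*0.049468] = 0.157481

Answer: Price = V(0,0) = 0.1575


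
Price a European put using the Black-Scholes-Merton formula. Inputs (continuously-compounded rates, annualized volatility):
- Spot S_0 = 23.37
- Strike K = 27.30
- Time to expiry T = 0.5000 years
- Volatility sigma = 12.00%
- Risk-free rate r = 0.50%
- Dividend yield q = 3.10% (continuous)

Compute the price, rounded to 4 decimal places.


d1 = (ln(S/K) + (r - q + 0.5*sigma^2) * T) / (sigma * sqrt(T)) = -1.94258206
d2 = d1 - sigma * sqrt(T) = -2.02743487
exp(-rT) = 0.99750312; exp(-qT) = 0.98461951
P = K * exp(-rT) * N(-d2) - S_0 * exp(-qT) * N(-d1)
N(-d1) = 0.97396666; N(-d2) = 0.97869102
P = 27.3000 * 0.99750312 * 0.97869102 - 23.3700 * 0.98461951 * 0.97396666 = 4.2400

Answer: Price = 4.2400


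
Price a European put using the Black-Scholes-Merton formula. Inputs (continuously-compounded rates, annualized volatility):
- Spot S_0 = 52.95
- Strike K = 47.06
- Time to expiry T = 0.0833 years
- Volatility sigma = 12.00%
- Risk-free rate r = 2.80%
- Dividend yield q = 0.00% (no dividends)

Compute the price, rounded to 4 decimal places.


d1 = (ln(S/K) + (r - q + 0.5*sigma^2) * T) / (sigma * sqrt(T)) = 3.48953468
d2 = d1 - sigma * sqrt(T) = 3.45490060
exp(-rT) = 0.99767032; exp(-qT) = 1.00000000
P = K * exp(-rT) * N(-d2) - S_0 * exp(-qT) * N(-d1)
N(-d1) = 0.00024193; N(-d2) = 0.00027525
P = 47.0600 * 0.99767032 * 0.00027525 - 52.9500 * 1.00000000 * 0.00024193 = 0.0001

Answer: Price = 0.0001


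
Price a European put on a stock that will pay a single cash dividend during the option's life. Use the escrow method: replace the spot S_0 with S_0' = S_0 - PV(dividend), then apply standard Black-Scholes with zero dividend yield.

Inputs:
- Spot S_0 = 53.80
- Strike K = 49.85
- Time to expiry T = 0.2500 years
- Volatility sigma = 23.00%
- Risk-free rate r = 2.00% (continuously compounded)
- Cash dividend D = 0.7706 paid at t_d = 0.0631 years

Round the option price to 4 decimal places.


Answer: Price = 1.0246

Derivation:
PV(D) = D * exp(-r * t_d) = 0.7706 * 0.99873880 = 0.76962812
S_0' = S_0 - PV(D) = 53.8000 - 0.76962812 = 53.03037188
d1 = (ln(S_0'/K) + (r + sigma^2/2)*T) / (sigma*sqrt(T)) = 0.63877224
d2 = d1 - sigma*sqrt(T) = 0.52377224
exp(-rT) = 0.99501248
N(-d1) = 0.26148556; N(-d2) = 0.30021848
P = K * exp(-rT) * N(-d2) - S_0' * N(-d1) = 49.8500 * 0.99501248 * 0.30021848 - 53.03037188 * 0.26148556 = 1.0246


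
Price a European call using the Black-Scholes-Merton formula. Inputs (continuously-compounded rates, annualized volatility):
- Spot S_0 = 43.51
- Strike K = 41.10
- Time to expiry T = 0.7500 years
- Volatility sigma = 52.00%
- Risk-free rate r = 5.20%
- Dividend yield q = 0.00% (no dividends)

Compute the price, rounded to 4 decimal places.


d1 = (ln(S/K) + (r - q + 0.5*sigma^2) * T) / (sigma * sqrt(T)) = 0.43830362
d2 = d1 - sigma * sqrt(T) = -0.01202959
exp(-rT) = 0.96175071; exp(-qT) = 1.00000000
C = S_0 * exp(-qT) * N(d1) - K * exp(-rT) * N(d2)
N(d1) = 0.66941690; N(d2) = 0.49520100
C = 43.5100 * 1.00000000 * 0.66941690 - 41.1000 * 0.96175071 * 0.49520100 = 9.5520

Answer: Price = 9.5520


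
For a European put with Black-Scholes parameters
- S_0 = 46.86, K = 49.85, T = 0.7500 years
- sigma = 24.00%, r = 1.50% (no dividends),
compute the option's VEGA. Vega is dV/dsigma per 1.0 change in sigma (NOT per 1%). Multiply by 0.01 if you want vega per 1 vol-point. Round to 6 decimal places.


Answer: Vega = 16.032988

Derivation:
d1 = -0.1395458648; d2 = -0.3473919617
phi(d1) = 0.3950768179; exp(-qT) = 1.0000000000; exp(-rT) = 0.9888130446
Vega = S * exp(-qT) * phi(d1) * sqrt(T) = 46.8600 * 1.0000000000 * 0.3950768179 * 0.8660254038 = 16.032988


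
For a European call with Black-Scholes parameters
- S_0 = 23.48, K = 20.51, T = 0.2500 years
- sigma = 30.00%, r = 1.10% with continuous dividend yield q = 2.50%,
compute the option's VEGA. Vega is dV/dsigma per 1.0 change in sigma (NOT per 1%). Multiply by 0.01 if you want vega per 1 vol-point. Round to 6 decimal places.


Answer: Vega = 2.954937

Derivation:
d1 = 0.9532428192; d2 = 0.8032428192
phi(d1) = 0.2532762549; exp(-qT) = 0.9937694906; exp(-rT) = 0.9972537778
Vega = S * exp(-qT) * phi(d1) * sqrt(T) = 23.4800 * 0.9937694906 * 0.2532762549 * 0.5000000000 = 2.954937


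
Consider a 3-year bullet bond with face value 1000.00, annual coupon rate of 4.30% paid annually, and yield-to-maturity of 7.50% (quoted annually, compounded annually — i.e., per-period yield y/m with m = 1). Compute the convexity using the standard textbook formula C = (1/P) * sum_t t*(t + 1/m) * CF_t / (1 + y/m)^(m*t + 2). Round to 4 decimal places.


Coupon per period c = face * coupon_rate / m = 43.000000
Periods per year m = 1; per-period yield y/m = 0.075000
Number of cashflows N = 3
Cashflows (t years, CF_t, discount factor 1/(1+y/m)^(m*t), PV):
  t = 1.0000: CF_t = 43.000000, DF = 0.930233, PV = 40.000000
  t = 2.0000: CF_t = 43.000000, DF = 0.865333, PV = 37.209302
  t = 3.0000: CF_t = 1043.000000, DF = 0.804961, PV = 839.573874
Price P = sum_t PV_t = 916.783176
Convexity numerator sum_t t*(t + 1/m) * CF_t / (1+y/m)^(m*t + 2):
  t = 1.0000: term = 69.226609
  t = 2.0000: term = 193.190537
  t = 3.0000: term = 8718.127842
Convexity = (1/P) * sum = 8980.544988 / 916.783176 = 9.795713

Answer: Convexity = 9.7957


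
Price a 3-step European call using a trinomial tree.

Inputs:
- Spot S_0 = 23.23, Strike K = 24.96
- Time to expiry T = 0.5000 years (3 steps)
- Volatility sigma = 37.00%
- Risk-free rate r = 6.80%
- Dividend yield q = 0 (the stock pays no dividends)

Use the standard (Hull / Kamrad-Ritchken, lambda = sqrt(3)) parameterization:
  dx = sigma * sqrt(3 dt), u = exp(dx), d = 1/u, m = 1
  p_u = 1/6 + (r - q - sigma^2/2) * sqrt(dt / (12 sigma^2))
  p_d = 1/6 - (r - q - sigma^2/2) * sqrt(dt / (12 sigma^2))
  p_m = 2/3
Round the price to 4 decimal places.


Answer: Price = V(0,0) = 2.0688

Derivation:
dt = T/N = 0.166667; dx = sigma*sqrt(3*dt) = 0.261630
u = exp(dx) = 1.299045; d = 1/u = 0.769796
p_u = 0.166523, p_m = 0.666667, p_d = 0.166810
Discount per step: exp(-r*dt) = 0.988731
Stock lattice S(k, j) with j the centered position index:
  k=0: S(0,+0) = 23.2300
  k=1: S(1,-1) = 17.8824; S(1,+0) = 23.2300; S(1,+1) = 30.1768
  k=2: S(2,-2) = 13.7658; S(2,-1) = 17.8824; S(2,+0) = 23.2300; S(2,+1) = 30.1768; S(2,+2) = 39.2011
  k=3: S(3,-3) = 10.5968; S(3,-2) = 13.7658; S(3,-1) = 17.8824; S(3,+0) = 23.2300; S(3,+1) = 30.1768; S(3,+2) = 39.2011; S(3,+3) = 50.9239
Terminal payoffs V(N, j) = max(S_T - K, 0):
  V(3,-3) = 0.000000; V(3,-2) = 0.000000; V(3,-1) = 0.000000; V(3,+0) = 0.000000; V(3,+1) = 5.216819; V(3,+2) = 14.241051; V(3,+3) = 25.963936
Backward induction: V(k, j) = exp(-r*dt) * [p_u * V(k+1, j+1) + p_m * V(k+1, j) + p_d * V(k+1, j-1)]
  V(2,-2) = exp(-r*dt) * [p_u*0.000000 + p_m*0.000000 + p_d*0.000000] = 0.000000
  V(2,-1) = exp(-r*dt) * [p_u*0.000000 + p_m*0.000000 + p_d*0.000000] = 0.000000
  V(2,+0) = exp(-r*dt) * [p_u*5.216819 + p_m*0.000000 + p_d*0.000000] = 0.858932
  V(2,+1) = exp(-r*dt) * [p_u*14.241051 + p_m*5.216819 + p_d*0.000000] = 5.783429
  V(2,+2) = exp(-r*dt) * [p_u*25.963936 + p_m*14.241051 + p_d*5.216819] = 14.522330
  V(1,-1) = exp(-r*dt) * [p_u*0.858932 + p_m*0.000000 + p_d*0.000000] = 0.141420
  V(1,+0) = exp(-r*dt) * [p_u*5.783429 + p_m*0.858932 + p_d*0.000000] = 1.518391
  V(1,+1) = exp(-r*dt) * [p_u*14.522330 + p_m*5.783429 + p_d*0.858932] = 6.344887
  V(0,+0) = exp(-r*dt) * [p_u*6.344887 + p_m*1.518391 + p_d*0.141420] = 2.068842


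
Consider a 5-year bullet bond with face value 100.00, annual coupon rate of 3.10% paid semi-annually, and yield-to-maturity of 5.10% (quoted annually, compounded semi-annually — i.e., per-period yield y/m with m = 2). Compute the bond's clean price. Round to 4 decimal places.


Answer: Price = 91.2705

Derivation:
Coupon per period c = face * coupon_rate / m = 1.550000
Periods per year m = 2; per-period yield y/m = 0.025500
Number of cashflows N = 10
Cashflows (t years, CF_t, discount factor 1/(1+y/m)^(m*t), PV):
  t = 0.5000: CF_t = 1.550000, DF = 0.975134, PV = 1.511458
  t = 1.0000: CF_t = 1.550000, DF = 0.950886, PV = 1.473874
  t = 1.5000: CF_t = 1.550000, DF = 0.927242, PV = 1.437225
  t = 2.0000: CF_t = 1.550000, DF = 0.904185, PV = 1.401487
  t = 2.5000: CF_t = 1.550000, DF = 0.881702, PV = 1.366638
  t = 3.0000: CF_t = 1.550000, DF = 0.859777, PV = 1.332655
  t = 3.5000: CF_t = 1.550000, DF = 0.838398, PV = 1.299517
  t = 4.0000: CF_t = 1.550000, DF = 0.817551, PV = 1.267204
  t = 4.5000: CF_t = 1.550000, DF = 0.797222, PV = 1.235693
  t = 5.0000: CF_t = 101.550000, DF = 0.777398, PV = 78.944755
Price P = sum_t PV_t = 91.270505


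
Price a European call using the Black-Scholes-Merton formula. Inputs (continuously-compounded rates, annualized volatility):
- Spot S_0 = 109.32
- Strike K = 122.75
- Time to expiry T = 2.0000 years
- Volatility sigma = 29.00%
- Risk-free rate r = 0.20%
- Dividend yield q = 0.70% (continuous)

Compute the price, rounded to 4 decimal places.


Answer: Price = 12.3195

Derivation:
d1 = (ln(S/K) + (r - q + 0.5*sigma^2) * T) / (sigma * sqrt(T)) = -0.10184875
d2 = d1 - sigma * sqrt(T) = -0.51197068
exp(-rT) = 0.99600799; exp(-qT) = 0.98609754
C = S_0 * exp(-qT) * N(d1) - K * exp(-rT) * N(d2)
N(d1) = 0.45943837; N(d2) = 0.30433576
C = 109.3200 * 0.98609754 * 0.45943837 - 122.7500 * 0.99600799 * 0.30433576 = 12.3195


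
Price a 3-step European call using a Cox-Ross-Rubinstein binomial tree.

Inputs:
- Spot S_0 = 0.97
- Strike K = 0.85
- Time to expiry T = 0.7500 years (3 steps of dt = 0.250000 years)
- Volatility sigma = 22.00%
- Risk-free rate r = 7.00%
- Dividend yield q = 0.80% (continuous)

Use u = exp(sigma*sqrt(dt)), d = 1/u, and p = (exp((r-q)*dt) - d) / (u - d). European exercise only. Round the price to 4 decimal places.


dt = T/N = 0.250000
u = exp(sigma*sqrt(dt)) = 1.116278; d = 1/u = 0.895834
p = (exp((r-q)*dt) - d) / (u - d) = 0.543388
Discount per step: exp(-r*dt) = 0.982652
Stock lattice S(k, i) with i counting down-moves:
  k=0: S(0,0) = 0.9700
  k=1: S(1,0) = 1.0828; S(1,1) = 0.8690
  k=2: S(2,0) = 1.2087; S(2,1) = 0.9700; S(2,2) = 0.7784
  k=3: S(3,0) = 1.3492; S(3,1) = 1.0828; S(3,2) = 0.8690; S(3,3) = 0.6974
Terminal payoffs V(N, i) = max(S_T - K, 0):
  V(3,0) = 0.499239; V(3,1) = 0.232790; V(3,2) = 0.018959; V(3,3) = 0.000000
Backward induction: V(k, i) = exp(-r*dt) * [p * V(k+1, i) + (1-p) * V(k+1, i+1)].
  V(2,0) = exp(-r*dt) * [p*0.499239 + (1-p)*0.232790] = 0.371025
  V(2,1) = exp(-r*dt) * [p*0.232790 + (1-p)*0.018959] = 0.132808
  V(2,2) = exp(-r*dt) * [p*0.018959 + (1-p)*0.000000] = 0.010123
  V(1,0) = exp(-r*dt) * [p*0.371025 + (1-p)*0.132808] = 0.257703
  V(1,1) = exp(-r*dt) * [p*0.132808 + (1-p)*0.010123] = 0.075456
  V(0,0) = exp(-r*dt) * [p*0.257703 + (1-p)*0.075456] = 0.171460

Answer: Price = V(0,0) = 0.1715


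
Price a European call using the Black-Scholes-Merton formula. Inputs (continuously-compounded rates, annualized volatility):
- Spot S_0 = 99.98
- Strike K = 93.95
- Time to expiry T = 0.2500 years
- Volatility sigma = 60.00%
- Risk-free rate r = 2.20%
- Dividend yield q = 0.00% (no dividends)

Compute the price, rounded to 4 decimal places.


d1 = (ln(S/K) + (r - q + 0.5*sigma^2) * T) / (sigma * sqrt(T)) = 0.37569147
d2 = d1 - sigma * sqrt(T) = 0.07569147
exp(-rT) = 0.99451510; exp(-qT) = 1.00000000
C = S_0 * exp(-qT) * N(d1) - K * exp(-rT) * N(d2)
N(d1) = 0.64642686; N(d2) = 0.53016772
C = 99.9800 * 1.00000000 * 0.64642686 - 93.9500 * 0.99451510 * 0.53016772 = 15.0937

Answer: Price = 15.0937


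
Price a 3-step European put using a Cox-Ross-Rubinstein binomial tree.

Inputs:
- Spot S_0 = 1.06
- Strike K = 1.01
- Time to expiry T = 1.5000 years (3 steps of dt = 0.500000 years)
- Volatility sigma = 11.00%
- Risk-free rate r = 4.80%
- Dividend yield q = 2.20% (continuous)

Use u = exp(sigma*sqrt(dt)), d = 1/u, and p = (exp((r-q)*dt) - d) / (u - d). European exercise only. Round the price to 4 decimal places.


Answer: Price = V(0,0) = 0.0219

Derivation:
dt = T/N = 0.500000
u = exp(sigma*sqrt(dt)) = 1.080887; d = 1/u = 0.925166
p = (exp((r-q)*dt) - d) / (u - d) = 0.564592
Discount per step: exp(-r*dt) = 0.976286
Stock lattice S(k, i) with i counting down-moves:
  k=0: S(0,0) = 1.0600
  k=1: S(1,0) = 1.1457; S(1,1) = 0.9807
  k=2: S(2,0) = 1.2384; S(2,1) = 1.0600; S(2,2) = 0.9073
  k=3: S(3,0) = 1.3386; S(3,1) = 1.1457; S(3,2) = 0.9807; S(3,3) = 0.8394
Terminal payoffs V(N, i) = max(K - S_T, 0):
  V(3,0) = 0.000000; V(3,1) = 0.000000; V(3,2) = 0.029324; V(3,3) = 0.170607
Backward induction: V(k, i) = exp(-r*dt) * [p * V(k+1, i) + (1-p) * V(k+1, i+1)].
  V(2,0) = exp(-r*dt) * [p*0.000000 + (1-p)*0.000000] = 0.000000
  V(2,1) = exp(-r*dt) * [p*0.000000 + (1-p)*0.029324] = 0.012465
  V(2,2) = exp(-r*dt) * [p*0.029324 + (1-p)*0.170607] = 0.088685
  V(1,0) = exp(-r*dt) * [p*0.000000 + (1-p)*0.012465] = 0.005299
  V(1,1) = exp(-r*dt) * [p*0.012465 + (1-p)*0.088685] = 0.044569
  V(0,0) = exp(-r*dt) * [p*0.005299 + (1-p)*0.044569] = 0.021866


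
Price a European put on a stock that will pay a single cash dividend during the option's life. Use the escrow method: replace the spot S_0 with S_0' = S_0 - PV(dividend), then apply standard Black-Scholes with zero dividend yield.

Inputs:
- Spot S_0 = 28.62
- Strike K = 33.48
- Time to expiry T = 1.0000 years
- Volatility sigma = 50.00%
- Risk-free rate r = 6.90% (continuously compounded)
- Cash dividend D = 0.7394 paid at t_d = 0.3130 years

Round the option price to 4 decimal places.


Answer: Price = 7.6599

Derivation:
PV(D) = D * exp(-r * t_d) = 0.7394 * 0.97863455 = 0.72360238
S_0' = S_0 - PV(D) = 28.6200 - 0.72360238 = 27.89639762
d1 = (ln(S_0'/K) + (r + sigma^2/2)*T) / (sigma*sqrt(T)) = 0.02309863
d2 = d1 - sigma*sqrt(T) = -0.47690137
exp(-rT) = 0.93332668
N(-d1) = 0.49078580; N(-d2) = 0.68328382
P = K * exp(-rT) * N(-d2) - S_0' * N(-d1) = 33.4800 * 0.93332668 * 0.68328382 - 27.89639762 * 0.49078580 = 7.6599


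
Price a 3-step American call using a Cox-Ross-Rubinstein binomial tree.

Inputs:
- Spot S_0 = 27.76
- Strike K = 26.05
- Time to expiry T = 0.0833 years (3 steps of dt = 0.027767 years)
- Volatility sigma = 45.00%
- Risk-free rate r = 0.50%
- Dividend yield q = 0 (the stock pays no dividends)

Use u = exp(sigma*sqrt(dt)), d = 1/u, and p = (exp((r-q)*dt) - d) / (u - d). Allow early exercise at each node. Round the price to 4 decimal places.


Answer: Price = V(0,0) = 2.3742

Derivation:
dt = T/N = 0.027767
u = exp(sigma*sqrt(dt)) = 1.077868; d = 1/u = 0.927757
p = (exp((r-q)*dt) - d) / (u - d) = 0.482187
Discount per step: exp(-r*dt) = 0.999861
Stock lattice S(k, i) with i counting down-moves:
  k=0: S(0,0) = 27.7600
  k=1: S(1,0) = 29.9216; S(1,1) = 25.7545
  k=2: S(2,0) = 32.2516; S(2,1) = 27.7600; S(2,2) = 23.8940
  k=3: S(3,0) = 34.7629; S(3,1) = 29.9216; S(3,2) = 25.7545; S(3,3) = 22.1678
Terminal payoffs V(N, i) = max(S_T - K, 0):
  V(3,0) = 8.712914; V(3,1) = 3.871615; V(3,2) = 0.000000; V(3,3) = 0.000000
Backward induction: V(k, i) = exp(-r*dt) * [p * V(k+1, i) + (1-p) * V(k+1, i+1)]; then take max(V_cont, immediate exercise) for American.
  V(2,0) = exp(-r*dt) * [p*8.712914 + (1-p)*3.871615] = 6.205167; exercise = 6.201551; V(2,0) = max -> 6.205167
  V(2,1) = exp(-r*dt) * [p*3.871615 + (1-p)*0.000000] = 1.866585; exercise = 1.710000; V(2,1) = max -> 1.866585
  V(2,2) = exp(-r*dt) * [p*0.000000 + (1-p)*0.000000] = 0.000000; exercise = 0.000000; V(2,2) = max -> 0.000000
  V(1,0) = exp(-r*dt) * [p*6.205167 + (1-p)*1.866585] = 3.958046; exercise = 3.871615; V(1,0) = max -> 3.958046
  V(1,1) = exp(-r*dt) * [p*1.866585 + (1-p)*0.000000] = 0.899919; exercise = 0.000000; V(1,1) = max -> 0.899919
  V(0,0) = exp(-r*dt) * [p*3.958046 + (1-p)*0.899919] = 2.374180; exercise = 1.710000; V(0,0) = max -> 2.374180


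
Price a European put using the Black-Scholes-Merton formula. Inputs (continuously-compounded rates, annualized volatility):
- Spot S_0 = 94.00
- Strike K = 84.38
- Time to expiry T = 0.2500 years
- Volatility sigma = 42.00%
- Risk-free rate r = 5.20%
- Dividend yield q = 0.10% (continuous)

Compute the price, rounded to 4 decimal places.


Answer: Price = 3.2545

Derivation:
d1 = (ln(S/K) + (r - q + 0.5*sigma^2) * T) / (sigma * sqrt(T)) = 0.67983036
d2 = d1 - sigma * sqrt(T) = 0.46983036
exp(-rT) = 0.98708414; exp(-qT) = 0.99975003
P = K * exp(-rT) * N(-d2) - S_0 * exp(-qT) * N(-d1)
N(-d1) = 0.24830594; N(-d2) = 0.31923811
P = 84.3800 * 0.98708414 * 0.31923811 - 94.0000 * 0.99975003 * 0.24830594 = 3.2545


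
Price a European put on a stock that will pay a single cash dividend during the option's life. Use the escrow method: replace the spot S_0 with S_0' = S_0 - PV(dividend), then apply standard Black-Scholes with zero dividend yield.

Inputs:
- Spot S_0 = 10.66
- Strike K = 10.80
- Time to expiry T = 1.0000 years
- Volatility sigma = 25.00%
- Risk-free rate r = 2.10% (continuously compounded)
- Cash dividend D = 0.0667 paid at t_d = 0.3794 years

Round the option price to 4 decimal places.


PV(D) = D * exp(-r * t_d) = 0.0667 * 0.99206426 = 0.06617069
S_0' = S_0 - PV(D) = 10.6600 - 0.06617069 = 10.59382931
d1 = (ln(S_0'/K) + (r + sigma^2/2)*T) / (sigma*sqrt(T)) = 0.13190223
d2 = d1 - sigma*sqrt(T) = -0.11809777
exp(-rT) = 0.97921896
N(-d1) = 0.44753081; N(-d2) = 0.54700491
P = K * exp(-rT) * N(-d2) - S_0' * N(-d1) = 10.8000 * 0.97921896 * 0.54700491 - 10.59382931 * 0.44753081 = 1.0438

Answer: Price = 1.0438


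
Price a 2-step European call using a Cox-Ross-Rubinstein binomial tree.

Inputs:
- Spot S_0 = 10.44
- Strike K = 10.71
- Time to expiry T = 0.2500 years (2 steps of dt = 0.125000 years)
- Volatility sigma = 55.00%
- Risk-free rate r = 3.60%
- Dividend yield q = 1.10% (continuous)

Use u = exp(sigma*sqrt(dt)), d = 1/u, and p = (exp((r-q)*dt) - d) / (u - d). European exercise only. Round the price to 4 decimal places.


Answer: Price = V(0,0) = 0.9821

Derivation:
dt = T/N = 0.125000
u = exp(sigma*sqrt(dt)) = 1.214648; d = 1/u = 0.823284
p = (exp((r-q)*dt) - d) / (u - d) = 0.459536
Discount per step: exp(-r*dt) = 0.995510
Stock lattice S(k, i) with i counting down-moves:
  k=0: S(0,0) = 10.4400
  k=1: S(1,0) = 12.6809; S(1,1) = 8.5951
  k=2: S(2,0) = 15.4029; S(2,1) = 10.4400; S(2,2) = 7.0762
Terminal payoffs V(N, i) = max(S_T - K, 0):
  V(2,0) = 4.692862; V(2,1) = 0.000000; V(2,2) = 0.000000
Backward induction: V(k, i) = exp(-r*dt) * [p * V(k+1, i) + (1-p) * V(k+1, i+1)].
  V(1,0) = exp(-r*dt) * [p*4.692862 + (1-p)*0.000000] = 2.146858
  V(1,1) = exp(-r*dt) * [p*0.000000 + (1-p)*0.000000] = 0.000000
  V(0,0) = exp(-r*dt) * [p*2.146858 + (1-p)*0.000000] = 0.982130


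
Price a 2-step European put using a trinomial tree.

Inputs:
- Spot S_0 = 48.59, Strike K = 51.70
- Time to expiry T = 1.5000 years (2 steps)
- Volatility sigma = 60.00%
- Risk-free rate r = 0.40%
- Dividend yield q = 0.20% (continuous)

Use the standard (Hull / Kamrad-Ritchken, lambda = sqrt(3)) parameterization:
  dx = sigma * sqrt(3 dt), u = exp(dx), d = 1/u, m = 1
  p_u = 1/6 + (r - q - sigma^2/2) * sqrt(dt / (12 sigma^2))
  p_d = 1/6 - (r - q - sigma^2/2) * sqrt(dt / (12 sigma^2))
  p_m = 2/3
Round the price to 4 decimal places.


Answer: Price = V(0,0) = 14.2258

Derivation:
dt = T/N = 0.750000; dx = sigma*sqrt(3*dt) = 0.900000
u = exp(dx) = 2.459603; d = 1/u = 0.406570
p_u = 0.092500, p_m = 0.666667, p_d = 0.240833
Discount per step: exp(-r*dt) = 0.997004
Stock lattice S(k, j) with j the centered position index:
  k=0: S(0,+0) = 48.5900
  k=1: S(1,-1) = 19.7552; S(1,+0) = 48.5900; S(1,+1) = 119.5121
  k=2: S(2,-2) = 8.0319; S(2,-1) = 19.7552; S(2,+0) = 48.5900; S(2,+1) = 119.5121; S(2,+2) = 293.9524
Terminal payoffs V(N, j) = max(K - S_T, 0):
  V(2,-2) = 43.668127; V(2,-1) = 31.944780; V(2,+0) = 3.110000; V(2,+1) = 0.000000; V(2,+2) = 0.000000
Backward induction: V(k, j) = exp(-r*dt) * [p_u * V(k+1, j+1) + p_m * V(k+1, j) + p_d * V(k+1, j-1)]
  V(1,-1) = exp(-r*dt) * [p_u*3.110000 + p_m*31.944780 + p_d*43.668127] = 32.004777
  V(1,+0) = exp(-r*dt) * [p_u*0.000000 + p_m*3.110000 + p_d*31.944780] = 9.737445
  V(1,+1) = exp(-r*dt) * [p_u*0.000000 + p_m*0.000000 + p_d*3.110000] = 0.746748
  V(0,+0) = exp(-r*dt) * [p_u*0.746748 + p_m*9.737445 + p_d*32.004777] = 14.225780
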